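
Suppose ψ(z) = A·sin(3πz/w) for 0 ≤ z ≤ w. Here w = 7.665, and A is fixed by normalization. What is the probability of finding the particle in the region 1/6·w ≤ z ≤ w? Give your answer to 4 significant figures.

P ≈ 0.8333

|ψ|² is the probability density, so P = ∫_{1/6·w}^{w} |ψ|² dz.
Since A² = 1/(w/2), this is the region integral divided by the full normalization integral.
Let u = z/w; then A² and the length scale cancel, so P = ∫_{1/6}^{1} sin(3·π·u)^2 du ÷ ∫_{0}^{1} sin(3·π·u)^2 du.
An antiderivative of sin(3·π·u)^2 is u/2 - sin(6·π·u)/(12·π); evaluating from 1/6 to 1 gives 5/12, while the full integral is 1/2.
Evaluating gives P = 5/6.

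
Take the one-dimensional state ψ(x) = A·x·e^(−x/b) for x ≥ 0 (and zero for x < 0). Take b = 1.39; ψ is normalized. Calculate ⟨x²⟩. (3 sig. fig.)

The expectation value is the |ψ|²-weighted average of x^2: ∫ x^2|ψ|² dx.
Since the A² factors cancel between numerator and denominator, ⟨x²⟩ = 3·b^2.
With b = 1.39, ⟨x^2⟩ = 5.796.

⟨x^2⟩ ≈ 5.80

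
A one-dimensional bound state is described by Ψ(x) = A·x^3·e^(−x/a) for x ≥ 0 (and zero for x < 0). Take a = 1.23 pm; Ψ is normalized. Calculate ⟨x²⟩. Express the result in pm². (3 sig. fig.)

By definition ⟨x²⟩ = ∫ x^2 |Ψ(x)|² dx.
With ∫₀^∞ x^8 e^(−αx) dx = 8!/α^9, since the A² factors cancel between numerator and denominator, ⟨x²⟩ = 14·a^2.
Putting a = 1.23 gives 21.18.

⟨x^2⟩ ≈ 21.2 pm^2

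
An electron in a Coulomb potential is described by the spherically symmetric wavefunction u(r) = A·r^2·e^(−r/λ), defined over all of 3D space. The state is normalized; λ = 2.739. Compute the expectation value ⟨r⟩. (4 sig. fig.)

⟨r⟩ ≈ 9.587

The expectation value is the |u|²-weighted average of r: ∫ r|u|² 4πr² dr.
Recall ∫₀^∞ r^m e^(−r/β) dr = m!·β^(m+1), the ratio of the moment integral to the normalization integral gives ⟨r⟩ = 7·λ/2.
With λ = 2.739, ⟨r⟩ = 9.5865.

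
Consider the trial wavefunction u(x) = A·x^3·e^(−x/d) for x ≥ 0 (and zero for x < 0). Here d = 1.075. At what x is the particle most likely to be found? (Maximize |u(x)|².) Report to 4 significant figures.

Set d/dx [|u(x)|²] = 0 and solve for x > 0.
This gives x = 3·d.
With d = 1.075, the most probable position is 3.2250.

x ≈ 3.225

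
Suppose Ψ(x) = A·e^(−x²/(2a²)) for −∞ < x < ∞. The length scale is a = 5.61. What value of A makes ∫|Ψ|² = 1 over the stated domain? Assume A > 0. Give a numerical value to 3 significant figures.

The normalization condition is ∫|Ψ|² dx = 1 from −∞ to ∞.
Differentiating ∫e^(−αx²) dx = √(π/α) under α to get the higher moments, ∫|Ψ|² dx = A²·(√(π)·a).
So A² = (√(π)·a)^(−1).
Plugging in a = 5.61 yields A = 0.3171.

A ≈ 0.317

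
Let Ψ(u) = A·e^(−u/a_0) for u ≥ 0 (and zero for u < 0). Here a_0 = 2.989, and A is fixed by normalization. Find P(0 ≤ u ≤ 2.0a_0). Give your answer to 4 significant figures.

P ≈ 0.9817

P = ∫_{0}^{2.0a_0} |Ψ(u)|² du.
Since A² = 1/(a_0/2), this is the region integral divided by the full normalization integral.
In terms of t = u/a_0 (A² and the length scale cancel between numerator and denominator), P = [∫_{0}^{2.0} e^(-2·t) dt] / [∫_{0}^{∞} e^(-2·t) dt].
Using ∫ e^(-2·t) dt = -e^(-2·t)/2, the numerator is 1/2 - e^(-4)/2 and the denominator is 1/2.
Taking the ratio, P = 0.98168.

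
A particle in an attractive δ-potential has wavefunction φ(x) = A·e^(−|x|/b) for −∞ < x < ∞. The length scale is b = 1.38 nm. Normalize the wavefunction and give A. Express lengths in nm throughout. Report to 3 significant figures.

A ≈ 0.851 nm^(-1/2)

Normalization requires ∫|φ|² dx = 1, integrated from −∞ to ∞.
Recall ∫₀^∞ x^m e^(−x/β) dx = m!·β^(m+1), ∫|φ|² dx = A²·(b).
So A² = (b)^(−1).
With b = 1.38: A² = 0.7246 and A = 0.8513.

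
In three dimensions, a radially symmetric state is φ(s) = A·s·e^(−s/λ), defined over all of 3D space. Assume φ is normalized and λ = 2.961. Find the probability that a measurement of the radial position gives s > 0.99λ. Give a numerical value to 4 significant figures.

Integrate the radial probability density 4πs²|φ|² over s > 0.99λ.
A² is fixed by ∫₀^∞ 4πs²|φ|² ds = 1, i.e. A² = (3·π·λ^5)^(−1).
In terms of u = s/λ (A², 4π and the length scale all cancel between numerator and denominator), P = [∫_{0.99}^{∞} u^4·e^(-2·u) du] / [∫_{0}^{∞} u^4·e^(-2·u) du].
Using ∫ u^4·e^(-2·u) du = -(u^4/2 + u^3 + 3·u^2/2 + 3·u/2 + 3/4)·e^(-2·u), the numerator is ≈ 0.711850 and the denominator is 3/4.
The region integral divided by the full integral gives P = 0.94913.

P ≈ 0.9491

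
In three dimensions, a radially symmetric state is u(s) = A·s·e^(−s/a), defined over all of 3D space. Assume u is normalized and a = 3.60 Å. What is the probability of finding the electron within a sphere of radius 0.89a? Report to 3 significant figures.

P ≈ 0.0350

Integrate the radial probability density 4πs²|u|² over s ≤ 0.89a.
A² is fixed by ∫₀^∞ 4πs²|u|² ds = 1, i.e. A² = (3·π·a^5)^(−1).
Substituting t = s/a, A², 4π and the length scale all cancel in the ratio: P = ∫_{0}^{0.89} t^4·e^(-2·t) dt / ∫_{0}^{∞} t^4·e^(-2·t) dt.
With ∫ t^4·e^(-2·t) dt = -(t^4/2 + t^3 + 3·t^2/2 + 3·t/2 + 3/4)·e^(-2·t) + C, the region integral is ≈ 0.026234 and the full one is 3/4.
The region integral divided by the full integral gives P = 0.03498.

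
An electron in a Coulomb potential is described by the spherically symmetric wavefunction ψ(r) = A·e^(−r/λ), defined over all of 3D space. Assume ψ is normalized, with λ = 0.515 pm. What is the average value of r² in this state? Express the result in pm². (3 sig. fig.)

By definition ⟨r²⟩ = ∫ r^2 |ψ(r)|² 4πr² dr.
Recall ∫₀^∞ r^m e^(−r/β) dr = m!·β^(m+1), since the A² factors cancel between numerator and denominator, ⟨r²⟩ = 3·λ^2.
Putting λ = 0.515 gives 0.7957.

⟨r^2⟩ ≈ 0.796 pm^2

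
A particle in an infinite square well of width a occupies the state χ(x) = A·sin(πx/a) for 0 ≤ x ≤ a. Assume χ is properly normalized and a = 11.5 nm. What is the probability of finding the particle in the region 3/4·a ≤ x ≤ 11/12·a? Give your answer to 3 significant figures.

P = ∫_{3/4·a}^{11/12·a} |χ(x)|² dx.
With A² fixed by ∫|χ|² = 1, i.e. A² = (a/2)^(−1), substitute and integrate.
Let u = x/a; then A² and the length scale cancel, so P = ∫_{3/4}^{11/12} sin(π·u)^2 du ÷ ∫_{0}^{1} sin(π·u)^2 du.
Using ∫ sin(π·u)^2 du = u/2 - sin(2·π·u)/(4·π), the numerator is 1/12 - 1/(8·π) and the denominator is 1/2.
Taking the ratio, P = (-3 + 2·π)/(12·π).

P ≈ 0.0871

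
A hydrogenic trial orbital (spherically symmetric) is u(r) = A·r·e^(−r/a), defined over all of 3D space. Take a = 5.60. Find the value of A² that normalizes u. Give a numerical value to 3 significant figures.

We need A² ∫|f|² 4πr² dr = 1, taking the integral from 0 to ∞.
(Spherical symmetry: dV = 4πr² dr.)
Using ∫₀^∞ rⁿ e^(−αr) dr = n!/αⁿ⁺¹, with u = A·r·e^(−r/a), the integral evaluates to A²·[3·π·a^5].
So A² = (3·π·a^5)^(−1).
Substituting a = 5.60 gives A² = 0.00001927, so A = 0.004389.

A^2 ≈ 0.0000193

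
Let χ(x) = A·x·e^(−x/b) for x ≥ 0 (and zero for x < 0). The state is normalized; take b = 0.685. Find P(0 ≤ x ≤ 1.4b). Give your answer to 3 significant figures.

P ≈ 0.531

The probability is P = ∫ |χ|² dx over [0, 1.4b].
Since A² = 1/(b^3/4), this is the region integral divided by the full normalization integral.
Let u = x/b; then A² and the length scale cancel, so P = ∫_{0}^{1.4} u^2·e^(-2·u) du ÷ ∫_{0}^{∞} u^2·e^(-2·u) du.
An antiderivative of u^2·e^(-2·u) is -(2·u^2 + 2·u + 1)·e^(-2·u)/4; evaluating from 0 to 1.4 gives 1/4 - 193·e^(-14/5)/100, while the full integral is 1/4.
The result is P = 0.5305.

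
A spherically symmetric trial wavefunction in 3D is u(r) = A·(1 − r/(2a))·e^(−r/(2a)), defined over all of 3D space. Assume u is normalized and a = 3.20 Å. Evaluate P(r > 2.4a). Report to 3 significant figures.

With dV = 4πr²dr, the probability is ∫|u|² dV over r > 2.4a.
A² is fixed by ∫₀^∞ 4πr²|u|² dr = 1, i.e. A² = (8·π·a^3)^(−1).
In terms of t = r/a (A², 4π and the length scale all cancel between numerator and denominator), P = [∫_{2.4}^{∞} t^2·(1 - t/2)^2·e^(-t) dt] / [∫_{0}^{∞} t^2·(1 - t/2)^2·e^(-t) dt].
With ∫ t^2·(1 - t/2)^2·e^(-t) dt = -(t^4/4 + t^2 + 2·t + 2)·e^(-t) + C, the region integral is ≈ 1.8919 and the full one is 2.
The region integral divided by the full integral gives P = 0.9459.

P ≈ 0.946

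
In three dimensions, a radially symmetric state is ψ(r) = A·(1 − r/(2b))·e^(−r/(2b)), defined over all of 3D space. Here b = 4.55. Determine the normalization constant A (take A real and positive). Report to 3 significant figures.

A ≈ 0.0206

Require ∫ |ψ|² 4πr² dr = 1 over the whole domain.
Using ∫₀^∞ rⁿ e^(−αr) dr = n!/αⁿ⁺¹, the integral (without the A² prefactor) comes out to 8·π·b^3.
Setting this equal to 1 gives A² = 1/(8·π·b^3).
With b = 4.55: A² = 0.0004224 and A = 0.02055.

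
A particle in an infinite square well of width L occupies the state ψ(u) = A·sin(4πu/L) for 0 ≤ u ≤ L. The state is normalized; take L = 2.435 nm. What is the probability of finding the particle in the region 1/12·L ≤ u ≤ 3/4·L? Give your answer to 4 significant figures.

P ≈ 0.7011

|ψ|² is the probability density, so P = ∫_{1/12·L}^{3/4·L} |ψ|² du.
The normalization integral ∫|ψ|²du over the whole domain equals L/2·A², and A² cancels in the ratio.
Let t = u/L; then A² and the length scale cancel, so P = ∫_{1/12}^{3/4} sin(4·π·t)^2 dt ÷ ∫_{0}^{1} sin(4·π·t)^2 dt.
Using ∫ sin(4·π·t)^2 dt = t/2 - sin(4·π·t)·cos(4·π·t)/(8·π), the numerator is √(3)/(32·π) + 1/3 and the denominator is 1/2.
Evaluating gives P = √(3)/(16·π) + 2/3.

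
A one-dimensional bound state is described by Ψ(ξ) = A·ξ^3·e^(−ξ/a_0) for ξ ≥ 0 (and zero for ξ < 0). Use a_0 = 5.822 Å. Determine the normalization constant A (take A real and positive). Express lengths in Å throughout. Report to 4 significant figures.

Require ∫ |Ψ|² dξ = 1 over the whole domain.
With Ψ = A·ξ^3·e^(−ξ/a_0), the integral evaluates to A²·[45·a_0^7/8].
Setting this equal to 1 gives A² = 1/(45·a_0^7/8).
Substituting a_0 = 5.822 gives A² = 7.8410E-7, so A = 0.00088549.

A ≈ 0.0008855 Å^(-7/2)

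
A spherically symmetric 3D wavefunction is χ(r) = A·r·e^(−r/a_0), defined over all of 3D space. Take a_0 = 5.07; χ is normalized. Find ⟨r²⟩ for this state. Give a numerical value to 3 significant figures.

⟨r²⟩ = ∫ r^2 |χ|² 4πr² dr over the full domain.
Evaluating both integrals, ⟨r²⟩ = 15·a_0^2/2.
With a_0 = 5.07, ⟨r^2⟩ = 192.8.

⟨r^2⟩ ≈ 193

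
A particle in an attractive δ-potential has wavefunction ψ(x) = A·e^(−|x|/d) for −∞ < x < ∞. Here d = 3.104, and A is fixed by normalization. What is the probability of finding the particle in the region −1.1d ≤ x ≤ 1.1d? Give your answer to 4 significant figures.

P ≈ 0.8892

The probability is P = ∫ |ψ|² dx over [−1.1d, 1.1d].
The normalization integral ∫|ψ|²dx over the whole domain equals d·A², and A² cancels in the ratio.
Both integrals are even about x = 0, so only the x ≥ 0 halves are needed (the factors of 2 cancel). In terms of u = x/d (A² and the length scale cancel between numerator and denominator), P = [∫_{0}^{1.1} e^(-2·u) du] / [∫_{0}^{∞} e^(-2·u) du].
With ∫ e^(-2·u) du = -e^(-2·u)/2 + C, the region integral is 1/2 - e^(-11/5)/2 and the full one is 1/2.
Evaluating gives P = 0.88920.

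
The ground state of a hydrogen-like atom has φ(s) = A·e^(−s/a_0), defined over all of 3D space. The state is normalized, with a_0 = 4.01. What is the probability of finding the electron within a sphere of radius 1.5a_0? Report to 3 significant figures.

With dV = 4πs²ds, the probability is ∫|φ|² dV over s ≤ 1.5a_0.
Normalization gives A² = 1/(π·a_0^3).
In terms of u = s/a_0 (A², 4π and the length scale all cancel between numerator and denominator), P = [∫_{0}^{1.5} u^2·e^(-2·u) du] / [∫_{0}^{∞} u^2·e^(-2·u) du].
An antiderivative of u^2·e^(-2·u) is -(2·u^2 + 2·u + 1)·e^(-2·u)/4; evaluating from 0 to 1.5 gives 1/4 - 17·e^(-3)/8, while the full integral is 1/4.
The region integral divided by the full integral gives P = 0.5768.

P ≈ 0.577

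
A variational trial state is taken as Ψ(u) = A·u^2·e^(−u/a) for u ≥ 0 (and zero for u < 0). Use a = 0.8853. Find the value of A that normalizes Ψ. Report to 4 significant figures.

Require ∫ |Ψ|² du = 1 over the whole domain.
With ∫₀^∞ u^4 e^(−αu) du = 4!/α^5, carrying out the integral gives A² · 3·a^5/4.
Setting this equal to 1 gives A² = 1/(3·a^5/4).
With a = 0.8853: A² = 2.4518 and A = 1.5658.

A ≈ 1.566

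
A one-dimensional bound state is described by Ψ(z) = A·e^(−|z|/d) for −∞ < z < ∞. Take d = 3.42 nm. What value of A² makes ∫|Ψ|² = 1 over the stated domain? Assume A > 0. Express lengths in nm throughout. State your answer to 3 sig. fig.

The normalization condition is ∫|Ψ|² dz = 1 from −∞ to ∞.
Using ∫₀^∞ zⁿ e^(−αz) dz = n!/αⁿ⁺¹, carrying out the integral gives A² · d.
Setting this equal to 1 gives A² = 1/(d).
With d = 3.42: A² = 0.2924 and A = 0.5407.

A^2 ≈ 0.292 nm^(-1)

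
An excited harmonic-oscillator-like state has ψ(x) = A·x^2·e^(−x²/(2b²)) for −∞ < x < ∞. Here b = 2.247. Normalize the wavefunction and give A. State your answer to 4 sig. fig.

Normalization requires ∫|ψ|² dx = 1, integrated from −∞ to ∞.
Differentiating ∫e^(−αx²) dx = √(π/α) under α to get the higher moments, the integral (without the A² prefactor) comes out to 3·√(π)·b^5/4.
Setting this equal to 1 gives A² = 1/(3·√(π)·b^5/4).
Substituting b = 2.247 gives A² = 0.013133, so A = 0.11460.

A ≈ 0.1146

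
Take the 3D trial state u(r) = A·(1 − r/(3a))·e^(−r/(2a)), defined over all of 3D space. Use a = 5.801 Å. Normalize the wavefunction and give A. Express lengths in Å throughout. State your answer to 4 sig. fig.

We need A² ∫|f|² 4πr² dr = 1, taking the integral from 0 to ∞.
The angular integral contributes 4π, leaving ∫₀^∞ r²|u|² dr.
Recall ∫₀^∞ r^m e^(−r/β) dr = m!·β^(m+1), the integral (without the A² prefactor) comes out to 8·π·a^3/3.
So A² = (8·π·a^3/3)^(−1).
With a = 5.801: A² = 0.00061147 and A = 0.024728.

A ≈ 0.02473 Å^(-3/2)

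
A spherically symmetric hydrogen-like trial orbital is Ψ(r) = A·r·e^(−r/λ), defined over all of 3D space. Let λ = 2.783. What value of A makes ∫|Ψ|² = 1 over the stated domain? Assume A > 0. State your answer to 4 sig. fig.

Require ∫ |Ψ|² 4πr² dr = 1 over the whole domain.
With ∫₀^∞ r^4 e^(−αr) dr = 4!/α^5, ∫|Ψ|² 4πr² dr = A²·(3·π·λ^5).
Substituting λ = 2.783 gives A² = 0.00063557, so A = 0.025210.

A ≈ 0.02521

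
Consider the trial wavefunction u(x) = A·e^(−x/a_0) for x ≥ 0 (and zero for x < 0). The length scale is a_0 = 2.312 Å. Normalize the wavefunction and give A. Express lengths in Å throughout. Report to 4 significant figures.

A ≈ 0.9301 Å^(-1/2)

We need A² ∫|f|² dx = 1, taking the integral from 0 to ∞.
Recall ∫₀^∞ x^m e^(−x/β) dx = m!·β^(m+1), carrying out the integral gives A² · a_0/2.
Plugging in a_0 = 2.312 yields A = 0.93008.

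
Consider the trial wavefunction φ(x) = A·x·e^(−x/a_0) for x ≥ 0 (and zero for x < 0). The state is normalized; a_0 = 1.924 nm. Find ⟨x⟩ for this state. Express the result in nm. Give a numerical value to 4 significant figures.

⟨x⟩ ≈ 2.886 nm

The expectation value is the |φ|²-weighted average of x: ∫ x|φ|² dx.
With ∫₀^∞ x^3 e^(−αx) dx = 3!/α^4, evaluating both integrals, ⟨x⟩ = 3·a_0/2.
Putting a_0 = 1.924 gives 2.8860.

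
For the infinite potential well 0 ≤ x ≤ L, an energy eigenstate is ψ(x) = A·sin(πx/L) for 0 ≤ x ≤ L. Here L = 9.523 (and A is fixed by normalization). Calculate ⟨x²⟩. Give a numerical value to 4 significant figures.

⟨x²⟩ = ∫ x^2 |ψ|² dx over the full domain.
Using sin²θ = (1 − cos 2θ)/2, the ratio of the moment integral to the normalization integral gives ⟨x²⟩ = -L^2/(2·π^2) + L^2/3.
With L = 9.523, ⟨x^2⟩ = 25.635.

⟨x^2⟩ ≈ 25.63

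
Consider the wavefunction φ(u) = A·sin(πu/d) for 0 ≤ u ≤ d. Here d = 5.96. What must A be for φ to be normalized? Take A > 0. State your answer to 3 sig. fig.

A ≈ 0.579

Normalization requires ∫|φ|² du = 1, integrated from 0 to d.
The integral (without the A² prefactor) comes out to d/2.
So A² = (d/2)^(−1).
Plugging in d = 5.96 yields A = 0.5793.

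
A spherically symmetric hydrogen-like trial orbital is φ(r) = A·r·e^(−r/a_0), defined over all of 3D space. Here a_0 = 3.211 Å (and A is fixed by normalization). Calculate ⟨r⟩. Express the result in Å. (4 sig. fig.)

⟨r⟩ ≈ 8.028 Å

The expectation value is the |φ|²-weighted average of r: ∫ r|φ|² 4πr² dr.
Recall ∫₀^∞ r^m e^(−r/β) dr = m!·β^(m+1), the ratio of the moment integral to the normalization integral gives ⟨r⟩ = 5·a_0/2.
With a_0 = 3.211, ⟨r⟩ = 8.0275.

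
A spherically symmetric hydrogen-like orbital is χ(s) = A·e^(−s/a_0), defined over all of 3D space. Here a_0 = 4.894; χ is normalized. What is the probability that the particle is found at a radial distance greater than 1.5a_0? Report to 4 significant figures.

P ≈ 0.4232

P = ∫ |χ|² 4πs² ds over s > 1.5a_0.
The full normalization integral is A²·[π·a_0^3] = 1, fixing A².
In terms of u = s/a_0 (A², 4π and the length scale all cancel between numerator and denominator), P = [∫_{1.5}^{∞} u^2·e^(-2·u) du] / [∫_{0}^{∞} u^2·e^(-2·u) du].
An antiderivative of u^2·e^(-2·u) is -(2·u^2 + 2·u + 1)·e^(-2·u)/4; evaluating from 1.5 to ∞ gives 17·e^(-3)/8, while the full integral is 1/4.
Taking the ratio yields P = 0.42319.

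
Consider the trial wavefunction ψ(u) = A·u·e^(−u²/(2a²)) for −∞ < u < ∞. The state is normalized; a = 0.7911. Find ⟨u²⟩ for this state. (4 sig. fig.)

⟨u^2⟩ ≈ 0.9388

The expectation value is the |ψ|²-weighted average of u^2: ∫ u^2|ψ|² du.
With ∫_{−∞}^{∞} u^(2m) e^(−αu²) du = (2m−1)!!·√π / (2^m α^(m+1/2)), the ratio of the moment integral to the normalization integral gives ⟨u²⟩ = 3·a^2/2.
Putting a = 0.7911 gives 0.93876.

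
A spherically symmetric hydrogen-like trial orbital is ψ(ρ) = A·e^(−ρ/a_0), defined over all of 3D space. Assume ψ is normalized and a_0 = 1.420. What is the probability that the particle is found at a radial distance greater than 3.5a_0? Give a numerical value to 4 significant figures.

Integrate the radial probability density 4πρ²|ψ|² over ρ > 3.5a_0.
Normalization gives A² = 1/(π·a_0^3).
In terms of u = ρ/a_0 (A², 4π and the length scale all cancel between numerator and denominator), P = [∫_{3.5}^{∞} u^2·e^(-2·u) du] / [∫_{0}^{∞} u^2·e^(-2·u) du].
Using ∫ u^2·e^(-2·u) du = -(2·u^2 + 2·u + 1)·e^(-2·u)/4, the numerator is 65·e^(-7)/8 and the denominator is 1/4.
The region integral divided by the full integral gives P = 0.029636.

P ≈ 0.02964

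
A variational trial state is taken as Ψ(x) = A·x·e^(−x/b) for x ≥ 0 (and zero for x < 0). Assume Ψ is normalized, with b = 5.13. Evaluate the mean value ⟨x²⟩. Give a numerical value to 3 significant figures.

⟨x²⟩ = ∫ x^2 |Ψ|² dx over the full domain.
Evaluating both integrals, ⟨x²⟩ = 3·b^2.
Putting b = 5.13 gives 78.95.

⟨x^2⟩ ≈ 79.0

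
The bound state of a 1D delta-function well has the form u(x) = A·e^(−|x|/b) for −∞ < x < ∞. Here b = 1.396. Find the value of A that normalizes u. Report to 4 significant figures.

We need A² ∫|f|² dx = 1, taking the integral from −∞ to ∞.
With u = A·e^(−|x|/b), the integral evaluates to A²·[b].
So A² = (b)^(−1).
Plugging in b = 1.396 yields A = 0.84636.

A ≈ 0.8464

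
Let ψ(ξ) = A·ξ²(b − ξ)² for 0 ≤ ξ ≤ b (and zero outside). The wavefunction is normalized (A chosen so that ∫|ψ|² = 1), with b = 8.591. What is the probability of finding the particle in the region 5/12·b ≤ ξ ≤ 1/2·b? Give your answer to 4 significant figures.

|ψ|² is the probability density, so P = ∫_{5/12·b}^{1/2·b} |ψ|² dξ.
Since A² = 1/(b^9/630), this is the region integral divided by the full normalization integral.
In terms of u = ξ/b (A² and the length scale cancel between numerator and denominator), P = [∫_{5/12}^{1/2} u^4·(1 - u)^4 du] / [∫_{0}^{1} u^4·(1 - u)^4 du].
Using ∫ u^4·(1 - u)^4 du = u^5·(70·u^4 - 315·u^3 + 540·u^2 - 420·u + 126)/630, the numerator is ≈ 0.000313762 and the denominator is 1/630.
This works out to P = 0.19767.

P ≈ 0.1977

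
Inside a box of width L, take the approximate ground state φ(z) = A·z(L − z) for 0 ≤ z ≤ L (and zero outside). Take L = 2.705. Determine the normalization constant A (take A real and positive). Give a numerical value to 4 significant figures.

We need A² ∫|f|² dz = 1, taking the integral from 0 to L.
Carrying out the integral gives A² · L^5/30.
So A² = (L^5/30)^(−1).
Plugging in L = 2.705 yields A = 0.45514.

A ≈ 0.4551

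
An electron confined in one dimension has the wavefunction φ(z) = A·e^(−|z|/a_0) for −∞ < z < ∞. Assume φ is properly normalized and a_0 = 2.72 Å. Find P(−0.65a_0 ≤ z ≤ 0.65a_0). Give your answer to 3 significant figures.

P ≈ 0.727

|φ|² is the probability density, so P = ∫_{−0.65a_0}^{0.65a_0} |φ|² dz.
With A² fixed by ∫|φ|² = 1, i.e. A² = (a_0)^(−1), substitute and integrate.
By symmetry take twice the z ≥ 0 contribution in numerator and denominator; the 2's cancel. In terms of u = z/a_0 (A² and the length scale cancel between numerator and denominator), P = [∫_{0}^{0.65} e^(-2·u) du] / [∫_{0}^{∞} e^(-2·u) du].
Using ∫ e^(-2·u) du = -e^(-2·u)/2, the numerator is 1/2 - e^(-13/10)/2 and the denominator is 1/2.
Taking the ratio, P = 0.7275.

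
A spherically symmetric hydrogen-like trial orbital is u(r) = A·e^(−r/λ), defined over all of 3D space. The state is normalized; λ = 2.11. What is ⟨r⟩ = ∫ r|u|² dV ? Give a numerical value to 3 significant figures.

⟨r⟩ = ∫ r |u|² 4πr² dr over the full domain.
Evaluating both integrals, ⟨r⟩ = 3·λ/2.
With λ = 2.11, ⟨r⟩ = 3.165.

⟨r⟩ ≈ 3.17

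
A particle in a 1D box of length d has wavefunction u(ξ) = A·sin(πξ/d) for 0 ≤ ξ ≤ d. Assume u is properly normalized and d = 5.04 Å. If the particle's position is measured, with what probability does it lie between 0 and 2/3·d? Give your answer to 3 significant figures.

The probability is P = ∫ |u|² dξ over [0, 2/3·d].
The normalization integral ∫|u|²dξ over the whole domain equals d/2·A², and A² cancels in the ratio.
Let t = ξ/d; then A² and the length scale cancel, so P = ∫_{0}^{2/3} sin(π·t)^2 dt ÷ ∫_{0}^{1} sin(π·t)^2 dt.
Using ∫ sin(π·t)^2 dt = t/2 - sin(2·π·t)/(4·π), the numerator is √(3)/(8·π) + 1/3 and the denominator is 1/2.
This works out to P = √(3)/(4·π) + 2/3.

P ≈ 0.804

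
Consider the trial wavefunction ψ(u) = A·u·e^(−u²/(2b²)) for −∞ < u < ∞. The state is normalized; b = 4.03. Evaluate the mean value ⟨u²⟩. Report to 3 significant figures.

By definition ⟨u²⟩ = ∫ u^2 |ψ(u)|² du.
With ∫_{−∞}^{∞} u^(2m) e^(−αu²) du = (2m−1)!!·√π / (2^m α^(m+1/2)), the ratio of the moment integral to the normalization integral gives ⟨u²⟩ = 3·b^2/2.
Putting b = 4.03 gives 24.36.

⟨u^2⟩ ≈ 24.4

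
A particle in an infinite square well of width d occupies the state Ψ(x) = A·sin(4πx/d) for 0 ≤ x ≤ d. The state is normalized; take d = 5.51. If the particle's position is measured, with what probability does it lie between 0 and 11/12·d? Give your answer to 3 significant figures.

|Ψ|² is the probability density, so P = ∫_{0}^{11/12·d} |Ψ|² dx.
Since A² = 1/(d/2), this is the region integral divided by the full normalization integral.
In terms of u = x/d (A² and the length scale cancel between numerator and denominator), P = [∫_{0}^{11/12} sin(4·π·u)^2 du] / [∫_{0}^{1} sin(4·π·u)^2 du].
Using ∫ sin(4·π·u)^2 du = u/2 - sin(4·π·u)·cos(4·π·u)/(8·π), the numerator is √(3)/(32·π) + 11/24 and the denominator is 1/2.
Evaluating gives P = √(3)/(16·π) + 11/12.

P ≈ 0.951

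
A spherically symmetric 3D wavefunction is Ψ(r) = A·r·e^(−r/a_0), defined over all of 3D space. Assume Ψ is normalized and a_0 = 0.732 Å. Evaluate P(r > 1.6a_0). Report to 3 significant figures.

Integrate the radial probability density 4πr²|Ψ|² over r > 1.6a_0.
Normalization gives A² = 1/(3·π·a_0^5).
Substituting u = r/a_0, A², 4π and the length scale all cancel in the ratio: P = ∫_{1.6}^{∞} u^4·e^(-2·u) du / ∫_{0}^{∞} u^4·e^(-2·u) du.
An antiderivative of u^4·e^(-2·u) is -(u^4/2 + u^3 + 3·u^2/2 + 3·u/2 + 3/4)·e^(-2·u); evaluating from 1.6 to ∞ gives ≈ 0.58546, while the full integral is 3/4.
The region integral divided by the full integral gives P = 0.7806.

P ≈ 0.781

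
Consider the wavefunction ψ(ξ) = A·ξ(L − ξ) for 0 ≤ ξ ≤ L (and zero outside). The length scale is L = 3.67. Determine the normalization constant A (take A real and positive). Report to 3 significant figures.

Require ∫ |ψ|² dξ = 1 over the whole domain.
The integral (without the A² prefactor) comes out to L^5/30.
Plugging in L = 3.67 yields A = 0.2123.

A ≈ 0.212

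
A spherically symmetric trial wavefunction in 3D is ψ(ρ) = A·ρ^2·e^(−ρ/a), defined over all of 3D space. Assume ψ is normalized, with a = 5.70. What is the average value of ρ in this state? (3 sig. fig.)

The expectation value is the |ψ|²-weighted average of ρ: ∫ ρ|ψ|² 4πρ² dρ.
Using ∫₀^∞ ρⁿ e^(−αρ) dρ = n!/αⁿ⁺¹, since the A² factors cancel between numerator and denominator, ⟨ρ⟩ = 7·a/2.
With a = 5.70, ⟨ρ⟩ = 19.95.

⟨ρ⟩ ≈ 20.0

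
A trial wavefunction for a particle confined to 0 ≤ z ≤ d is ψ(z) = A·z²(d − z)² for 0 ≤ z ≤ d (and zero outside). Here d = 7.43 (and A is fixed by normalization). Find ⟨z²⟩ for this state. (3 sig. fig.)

⟨z^2⟩ ≈ 15.1

By definition ⟨z²⟩ = ∫ z^2 |ψ(z)|² dz.
Since the A² factors cancel between numerator and denominator, ⟨z²⟩ = 3·d^2/11.
Putting d = 7.43 gives 15.06.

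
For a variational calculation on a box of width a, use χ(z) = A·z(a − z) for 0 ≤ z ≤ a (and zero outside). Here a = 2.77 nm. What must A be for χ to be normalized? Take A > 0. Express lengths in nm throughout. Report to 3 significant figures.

Normalization requires ∫|χ|² dz = 1, integrated from 0 to a.
Expanding the polynomial and integrating term by term, the integral (without the A² prefactor) comes out to a^5/30.
Hence A² = 1/[a^5/30].
Plugging in a = 2.77 yields A = 0.4289.

A ≈ 0.429 nm^(-5/2)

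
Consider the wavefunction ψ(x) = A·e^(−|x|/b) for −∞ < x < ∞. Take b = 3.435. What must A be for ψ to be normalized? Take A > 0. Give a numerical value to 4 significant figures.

A ≈ 0.5396

The normalization condition is ∫|ψ|² dx = 1 from −∞ to ∞.
Recall ∫₀^∞ x^m e^(−x/β) dx = m!·β^(m+1), ∫|ψ|² dx = A²·(b).
Substituting b = 3.435 gives A² = 0.29112, so A = 0.53956.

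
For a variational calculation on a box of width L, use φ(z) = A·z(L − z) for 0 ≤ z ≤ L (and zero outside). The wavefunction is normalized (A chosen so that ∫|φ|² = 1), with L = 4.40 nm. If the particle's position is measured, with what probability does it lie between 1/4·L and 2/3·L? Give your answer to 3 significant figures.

P ≈ 0.687

The probability is P = ∫ |φ|² dz over [1/4·L, 2/3·L].
Since A² = 1/(L^5/30), this is the region integral divided by the full normalization integral.
In terms of u = z/L (A² and the length scale cancel between numerator and denominator), P = [∫_{1/4}^{2/3} u^2·(1 - u)^2 du] / [∫_{0}^{1} u^2·(1 - u)^2 du].
Using ∫ u^2·(1 - u)^2 du = u^3·(6·u^2 - 15·u + 10)/30, the numerator is ≈ 0.022887 and the denominator is 1/30.
Evaluating gives P = 0.6866.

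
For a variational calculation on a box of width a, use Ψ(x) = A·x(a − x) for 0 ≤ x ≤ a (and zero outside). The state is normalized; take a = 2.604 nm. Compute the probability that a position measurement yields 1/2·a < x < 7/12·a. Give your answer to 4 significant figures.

P ≈ 0.1534

|Ψ|² is the probability density, so P = ∫_{1/2·a}^{7/12·a} |Ψ|² dx.
Since A² = 1/(a^5/30), this is the region integral divided by the full normalization integral.
Let u = x/a; then A² and the length scale cancel, so P = ∫_{1/2}^{7/12} u^2·(1 - u)^2 du ÷ ∫_{0}^{1} u^2·(1 - u)^2 du.
With ∫ u^2·(1 - u)^2 du = u^3·(6·u^2 - 15·u + 10)/30 + C, the region integral is ≈ 0.00511269 and the full one is 1/30.
Evaluating gives P = 0.15338.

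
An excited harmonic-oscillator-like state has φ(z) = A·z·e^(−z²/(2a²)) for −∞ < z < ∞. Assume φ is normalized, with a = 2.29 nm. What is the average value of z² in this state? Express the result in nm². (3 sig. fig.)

⟨z^2⟩ ≈ 7.87 nm^2

⟨z²⟩ = ∫ z^2 |φ|² dz over the full domain.
With ∫_{−∞}^{∞} z^(2m) e^(−αz²) dz = (2m−1)!!·√π / (2^m α^(m+1/2)), evaluating both integrals, ⟨z²⟩ = 3·a^2/2.
With a = 2.29, ⟨z^2⟩ = 7.866.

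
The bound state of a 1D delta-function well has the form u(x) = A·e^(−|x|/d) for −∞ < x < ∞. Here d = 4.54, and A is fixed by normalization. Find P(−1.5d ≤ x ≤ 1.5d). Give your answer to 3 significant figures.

|u|² is the probability density, so P = ∫_{−1.5d}^{1.5d} |u|² dx.
The normalization integral ∫|u|²dx over the whole domain equals d·A², and A² cancels in the ratio.
By symmetry take twice the x ≥ 0 contribution in numerator and denominator; the 2's cancel. In terms of t = x/d (A² and the length scale cancel between numerator and denominator), P = [∫_{0}^{1.5} e^(-2·t) dt] / [∫_{0}^{∞} e^(-2·t) dt].
Using ∫ e^(-2·t) dt = -e^(-2·t)/2, the numerator is 1/2 - e^(-3)/2 and the denominator is 1/2.
This works out to P = 0.9502.

P ≈ 0.950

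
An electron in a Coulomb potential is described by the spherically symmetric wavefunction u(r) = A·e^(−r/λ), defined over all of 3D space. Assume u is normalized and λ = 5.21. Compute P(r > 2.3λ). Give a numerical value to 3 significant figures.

P = ∫ |u|² 4πr² dr over r > 2.3λ.
A² is fixed by ∫₀^∞ 4πr²|u|² dr = 1, i.e. A² = (π·λ^3)^(−1).
Let t = r/λ; then A², 4π and the length scale all cancel, so P = ∫_{2.3}^{∞} t^2·e^(-2·t) dt ÷ ∫_{0}^{∞} t^2·e^(-2·t) dt.
Using ∫ t^2·e^(-2·t) dt = -(2·t^2 + 2·t + 1)·e^(-2·t)/4, the numerator is 809·e^(-23/5)/200 and the denominator is 1/4.
This evaluates to P = 0.1626.

P ≈ 0.163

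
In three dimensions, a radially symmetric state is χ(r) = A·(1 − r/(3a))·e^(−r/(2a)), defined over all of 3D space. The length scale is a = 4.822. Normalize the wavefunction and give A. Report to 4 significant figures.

A ≈ 0.03263

We need A² ∫|f|² 4πr² dr = 1, taking the integral from 0 to ∞.
The angular integral contributes 4π, leaving ∫₀^∞ r²|χ|² dr.
∫|χ|² 4πr² dr = A²·(8·π·a^3/3).
With a = 4.822: A² = 0.0010646 and A = 0.032629.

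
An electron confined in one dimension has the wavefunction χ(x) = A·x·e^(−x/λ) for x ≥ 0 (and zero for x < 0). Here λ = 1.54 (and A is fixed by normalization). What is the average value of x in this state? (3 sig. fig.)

⟨x⟩ ≈ 2.31

⟨x⟩ = ∫ x |χ|² dx over the full domain.
Since the A² factors cancel between numerator and denominator, ⟨x⟩ = 3·λ/2.
Putting λ = 1.54 gives 2.310.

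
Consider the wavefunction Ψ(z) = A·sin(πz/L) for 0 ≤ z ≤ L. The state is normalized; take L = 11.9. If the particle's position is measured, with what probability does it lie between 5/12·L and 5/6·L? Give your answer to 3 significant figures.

P ≈ 0.634

|Ψ|² is the probability density, so P = ∫_{5/12·L}^{5/6·L} |Ψ|² dz.
With A² fixed by ∫|Ψ|² = 1, i.e. A² = (L/2)^(−1), substitute and integrate.
In terms of u = z/L (A² and the length scale cancel between numerator and denominator), P = [∫_{5/12}^{5/6} sin(π·u)^2 du] / [∫_{0}^{1} sin(π·u)^2 du].
Using ∫ sin(π·u)^2 du = u/2 - sin(2·π·u)/(4·π), the numerator is 1/(8·π) + √(3)/(8·π) + 5/24 and the denominator is 1/2.
Evaluating gives P = (3 + 3·√(3) + 5·π)/(12·π).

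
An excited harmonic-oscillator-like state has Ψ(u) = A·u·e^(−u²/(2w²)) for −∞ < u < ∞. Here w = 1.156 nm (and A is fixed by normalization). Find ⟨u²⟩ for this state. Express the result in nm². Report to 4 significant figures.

The expectation value is the |Ψ|²-weighted average of u^2: ∫ u^2|Ψ|² du.
With ∫_{−∞}^{∞} u^(2m) e^(−αu²) du = (2m−1)!!·√π / (2^m α^(m+1/2)), since the A² factors cancel between numerator and denominator, ⟨u²⟩ = 3·w^2/2.
With w = 1.156, ⟨u^2⟩ = 2.0045.

⟨u^2⟩ ≈ 2.005 nm^2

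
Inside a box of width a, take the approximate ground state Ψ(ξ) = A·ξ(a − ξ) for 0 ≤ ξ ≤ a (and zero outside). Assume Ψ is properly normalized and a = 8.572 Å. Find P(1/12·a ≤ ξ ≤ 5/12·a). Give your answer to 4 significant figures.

P ≈ 0.3415

The probability is P = ∫ |Ψ|² dξ over [1/12·a, 5/12·a].
The normalization integral ∫|Ψ|²dξ over the whole domain equals a^5/30·A², and A² cancels in the ratio.
In terms of u = ξ/a (A² and the length scale cancel between numerator and denominator), P = [∫_{1/12}^{5/12} u^2·(1 - u)^2 du] / [∫_{0}^{1} u^2·(1 - u)^2 du].
Using ∫ u^2·(1 - u)^2 du = u^3·(6·u^2 - 15·u + 10)/30, the numerator is ≈ 0.0113844 and the denominator is 1/30.
This works out to P = 0.34153.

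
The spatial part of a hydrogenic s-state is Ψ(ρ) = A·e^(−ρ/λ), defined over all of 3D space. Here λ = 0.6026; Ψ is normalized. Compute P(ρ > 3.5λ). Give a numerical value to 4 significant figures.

With dV = 4πρ²dρ, the probability is ∫|Ψ|² dV over ρ > 3.5λ.
A² is fixed by ∫₀^∞ 4πρ²|Ψ|² dρ = 1, i.e. A² = (π·λ^3)^(−1).
Substituting u = ρ/λ, A², 4π and the length scale all cancel in the ratio: P = ∫_{3.5}^{∞} u^2·e^(-2·u) du / ∫_{0}^{∞} u^2·e^(-2·u) du.
Using ∫ u^2·e^(-2·u) du = -(2·u^2 + 2·u + 1)·e^(-2·u)/4, the numerator is 65·e^(-7)/8 and the denominator is 1/4.
Taking the ratio yields P = 0.029636.

P ≈ 0.02964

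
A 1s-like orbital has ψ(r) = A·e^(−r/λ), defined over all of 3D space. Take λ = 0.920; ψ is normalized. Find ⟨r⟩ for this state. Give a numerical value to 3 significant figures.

⟨r⟩ ≈ 1.38

By definition ⟨r⟩ = ∫ r |ψ(r)|² 4πr² dr.
With ∫₀^∞ r^3 e^(−αr) dr = 3!/α^4, evaluating both integrals, ⟨r⟩ = 3·λ/2.
Putting λ = 0.920 gives 1.380.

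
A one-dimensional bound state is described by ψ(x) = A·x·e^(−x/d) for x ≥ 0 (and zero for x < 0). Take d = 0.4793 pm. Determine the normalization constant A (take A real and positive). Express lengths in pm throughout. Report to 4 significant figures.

The normalization condition is ∫|ψ|² dx = 1 from 0 to ∞.
Using ∫₀^∞ xⁿ e^(−αx) dx = n!/αⁿ⁺¹, carrying out the integral gives A² · d^3/4.
Hence A² = 1/[d^3/4].
With d = 0.4793: A² = 36.328 and A = 6.0272.

A ≈ 6.027 pm^(-3/2)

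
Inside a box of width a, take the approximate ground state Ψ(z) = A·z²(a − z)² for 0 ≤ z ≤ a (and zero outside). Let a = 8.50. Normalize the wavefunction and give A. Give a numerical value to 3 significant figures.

We need A² ∫|f|² dz = 1, taking the integral from 0 to a.
Expanding the polynomial and integrating term by term, ∫|Ψ|² dz = A²·(a^9/630).
Setting this equal to 1 gives A² = 1/(a^9/630).
Plugging in a = 8.50 yields A = 0.001649.

A ≈ 0.00165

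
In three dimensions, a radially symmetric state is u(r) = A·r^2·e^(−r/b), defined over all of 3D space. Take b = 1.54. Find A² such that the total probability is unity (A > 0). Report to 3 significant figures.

A^2 ≈ 0.000689

We need A² ∫|f|² 4πr² dr = 1, taking the integral from 0 to ∞.
With ∫₀^∞ r^6 e^(−αr) dr = 6!/α^7, carrying out the integral gives A² · 45·π·b^7/2.
So A² = (45·π·b^7/2)^(−1).
With b = 1.54: A² = 0.0006887 and A = 0.02624.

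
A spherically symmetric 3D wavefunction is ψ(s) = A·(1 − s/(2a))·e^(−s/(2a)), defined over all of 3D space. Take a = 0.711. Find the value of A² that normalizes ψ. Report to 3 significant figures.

We need A² ∫|f|² 4πs² ds = 1, taking the integral from 0 to ∞.
In 3D with spherical symmetry the volume element is 4πs² ds.
Carrying out the integral gives A² · 8·π·a^3.
Hence A² = 1/[8·π·a^3].
With a = 0.711: A² = 0.1107 and A = 0.3327.

A^2 ≈ 0.111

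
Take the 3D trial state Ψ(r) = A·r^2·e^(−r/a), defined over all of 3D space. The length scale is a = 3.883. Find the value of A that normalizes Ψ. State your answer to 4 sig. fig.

Require ∫ |Ψ|² 4πr² dr = 1 over the whole domain.
In 3D with spherical symmetry the volume element is 4πr² dr.
Using ∫₀^∞ rⁿ e^(−αr) dr = n!/αⁿ⁺¹, with Ψ = A·r^2·e^(−r/a), the integral evaluates to A²·[45·π·a^7/2].
Plugging in a = 3.883 yields A = 0.0010310.

A ≈ 0.001031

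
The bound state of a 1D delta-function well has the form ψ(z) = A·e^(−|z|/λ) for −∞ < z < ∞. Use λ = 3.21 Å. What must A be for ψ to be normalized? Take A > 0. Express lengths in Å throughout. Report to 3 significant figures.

Require ∫ |ψ|² dz = 1 over the whole domain.
With ∫₀^∞ z^0 e^(−αz) dz = 0!/α^1, the integral (without the A² prefactor) comes out to λ.
Plugging in λ = 3.21 yields A = 0.5581.

A ≈ 0.558 Å^(-1/2)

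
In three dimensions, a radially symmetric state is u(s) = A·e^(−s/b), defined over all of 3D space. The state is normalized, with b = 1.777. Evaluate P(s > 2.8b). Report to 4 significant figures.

With dV = 4πs²ds, the probability is ∫|u|² dV over s > 2.8b.
Normalization gives A² = 1/(π·b^3).
Substituting t = s/b, A², 4π and the length scale all cancel in the ratio: P = ∫_{2.8}^{∞} t^2·e^(-2·t) dt / ∫_{0}^{∞} t^2·e^(-2·t) dt.
With ∫ t^2·e^(-2·t) dt = -(2·t^2 + 2·t + 1)·e^(-2·t)/4 + C, the region integral is 557·e^(-28/5)/100 and the full one is 1/4.
Taking the ratio yields P = 0.082388.

P ≈ 0.08239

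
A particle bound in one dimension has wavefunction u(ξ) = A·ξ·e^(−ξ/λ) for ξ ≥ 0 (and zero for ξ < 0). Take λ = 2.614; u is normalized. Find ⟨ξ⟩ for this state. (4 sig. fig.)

By definition ⟨ξ⟩ = ∫ ξ |u(ξ)|² dξ.
With ∫₀^∞ ξ^3 e^(−αξ) dξ = 3!/α^4, the ratio of the moment integral to the normalization integral gives ⟨ξ⟩ = 3·λ/2.
With λ = 2.614, ⟨ξ⟩ = 3.9210.

⟨ξ⟩ ≈ 3.921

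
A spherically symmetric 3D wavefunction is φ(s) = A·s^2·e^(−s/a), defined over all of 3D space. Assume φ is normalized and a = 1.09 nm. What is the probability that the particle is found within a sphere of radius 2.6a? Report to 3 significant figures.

Integrate the radial probability density 4πs²|φ|² over s ≤ 2.6a.
The full normalization integral is A²·[45·π·a^7/2] = 1, fixing A².
Let u = s/a; then A², 4π and the length scale all cancel, so P = ∫_{0}^{2.6} u^6·e^(-2·u) du ÷ ∫_{0}^{∞} u^6·e^(-2·u) du.
Using ∫ u^6·e^(-2·u) du = -(4·u^6 + 12·u^5 + 30·u^4 + 60·u^3 + 90·u^2 + 90·u + 45)·e^(-2·u)/8, the numerator is ≈ 1.5053 and the denominator is 45/8.
Taking the ratio yields P = 0.2676.

P ≈ 0.268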